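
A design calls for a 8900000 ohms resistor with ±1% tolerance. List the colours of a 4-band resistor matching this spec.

grey, white, green, brown

8900000 Ω = 89 × 10^5.
8 → grey
9 → white
Multiplier 10^5 → green.
±1% tolerance → brown.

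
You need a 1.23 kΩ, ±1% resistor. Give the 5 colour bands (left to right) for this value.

brown, red, orange, brown, brown

1230 Ω = 123 × 10^1.
1 → brown
2 → red
3 → orange
Multiplier 10^1 → brown.
±1% tolerance → brown.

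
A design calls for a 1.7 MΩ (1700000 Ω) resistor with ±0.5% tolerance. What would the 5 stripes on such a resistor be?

1700000 Ω = 170 × 10^4.
1 → brown
7 → violet
0 → black
Multiplier 10^4 → yellow.
±0.5% tolerance → green.

brown, violet, black, yellow, green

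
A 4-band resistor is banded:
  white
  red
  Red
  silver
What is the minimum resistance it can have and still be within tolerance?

White → 9 (first significant figure)
Red → 2 (second significant figure)
Red → ×10^2 multiplier
Silver → ±10% tolerance
92 × 100 = 9200 Ω
Minimum = 9200 × (1 − 10/100) = 8280 Ω.

8280 Ω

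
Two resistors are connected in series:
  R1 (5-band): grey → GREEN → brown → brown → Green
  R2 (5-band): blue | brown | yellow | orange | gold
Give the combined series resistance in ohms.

R1: grey, green, brown → 851; brown ×10 → 8510 Ω.
R2: blue, brown, yellow → 614; orange ×10^3 → 614000 Ω.
Series: 8510 + 614000 = 622510 Ω.

622510 Ω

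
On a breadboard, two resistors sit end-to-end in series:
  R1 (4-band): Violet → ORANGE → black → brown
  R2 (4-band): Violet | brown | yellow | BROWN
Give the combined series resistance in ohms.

710073 Ω

R1: violet, orange → 73; black ×1 → 73 Ω.
R2: violet, brown → 71; yellow ×10^4 → 710000 Ω.
Series: 73 + 710000 = 710073 Ω.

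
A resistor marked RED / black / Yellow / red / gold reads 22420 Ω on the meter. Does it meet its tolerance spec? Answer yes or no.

Red → 2 (first significant figure)
Black → 0 (second significant figure)
Yellow → 4 (third significant figure)
Red → ×10^2 multiplier
Gold → ±5% tolerance
204 × 100 = 20400 Ω
Allowed range: 19380 Ω to 21420 Ω.
22420 Ω lies outside that range.

no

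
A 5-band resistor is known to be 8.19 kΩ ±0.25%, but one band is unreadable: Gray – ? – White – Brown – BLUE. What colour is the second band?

brown

8190 Ω = 819 × 10^1.
The second band gives digit 1 of the significand, and 1 is brown.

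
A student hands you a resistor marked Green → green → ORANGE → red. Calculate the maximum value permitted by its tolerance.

56100 Ω

Green → 5 (first significant figure)
Green → 5 (second significant figure)
Orange → ×10^3 multiplier
Red → ±2% tolerance
55 × 1000 = 55000 Ω
Maximum = 55000 × (1 + 2/100) = 56100 Ω.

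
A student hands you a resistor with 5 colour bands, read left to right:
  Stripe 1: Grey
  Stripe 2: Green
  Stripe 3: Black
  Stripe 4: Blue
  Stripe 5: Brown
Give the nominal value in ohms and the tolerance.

Grey → 8 (first significant figure)
Green → 5 (second significant figure)
Black → 0 (third significant figure)
Blue → ×10^6 multiplier
Brown → ±1% tolerance
850 × 1000000 = 850000000 Ω

850000000 Ω ±1%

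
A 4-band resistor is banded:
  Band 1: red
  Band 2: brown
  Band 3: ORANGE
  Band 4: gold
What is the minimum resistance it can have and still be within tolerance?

19950 Ω

Red → 2 (first significant figure)
Brown → 1 (second significant figure)
Orange → ×10^3 multiplier
Gold → ±5% tolerance
21 × 1000 = 21000 Ω
Minimum = 21000 × (1 − 5/100) = 19950 Ω.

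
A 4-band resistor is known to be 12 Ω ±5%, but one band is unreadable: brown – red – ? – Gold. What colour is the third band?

black

12 Ω = 12 × 10^0.
The third band is the multiplier, 10^0, which is black.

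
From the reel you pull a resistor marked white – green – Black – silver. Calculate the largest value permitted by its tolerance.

White → 9 (first significant figure)
Green → 5 (second significant figure)
Black → ×1 multiplier
Silver → ±10% tolerance
95 × 1 = 95 Ω
Largest = 95 × (1 + 10/100) = 104.5 Ω.

104.5 Ω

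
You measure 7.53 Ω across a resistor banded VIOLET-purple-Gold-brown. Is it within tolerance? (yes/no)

no

Violet → 7 (first significant figure)
Violet → 7 (second significant figure)
Gold → ×0.1 multiplier
Brown → ±1% tolerance
77 × 0.1 = 7.7 Ω
Allowed range: 7.623 Ω to 7.777 Ω.
7.53 Ω lies outside that range.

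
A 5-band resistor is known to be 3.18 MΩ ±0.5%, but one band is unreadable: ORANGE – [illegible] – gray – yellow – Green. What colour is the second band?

3180000 Ω = 318 × 10^4.
The second band gives digit 1 of the significand, and 1 is brown.

brown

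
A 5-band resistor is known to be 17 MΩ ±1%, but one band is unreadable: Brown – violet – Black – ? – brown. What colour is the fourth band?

17000000 Ω = 170 × 10^5.
The fourth band is the multiplier, 10^5, which is green.

green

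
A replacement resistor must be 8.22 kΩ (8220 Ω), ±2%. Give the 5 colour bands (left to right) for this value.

grey, red, red, brown, red

8220 Ω = 822 × 10^1.
8 → grey
2 → red
2 → red
Multiplier 10^1 → brown.
±2% tolerance → red.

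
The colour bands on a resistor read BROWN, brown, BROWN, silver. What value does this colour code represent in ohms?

110 Ω

Brown → 1 (first significant figure)
Brown → 1 (second significant figure)
Brown → ×10 multiplier
11 × 10 = 110 Ω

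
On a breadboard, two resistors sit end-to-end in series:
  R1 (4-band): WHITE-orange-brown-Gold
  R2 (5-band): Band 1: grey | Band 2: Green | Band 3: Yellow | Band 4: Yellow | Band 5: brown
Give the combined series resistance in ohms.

R1: white, orange → 93; brown ×10 → 930 Ω.
R2: grey, green, yellow → 854; yellow ×10^4 → 8540000 Ω.
Series: 930 + 8540000 = 8540930 Ω.

8540930 Ω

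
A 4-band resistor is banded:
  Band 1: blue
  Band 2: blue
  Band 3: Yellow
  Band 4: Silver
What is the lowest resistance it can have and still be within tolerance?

594000 Ω

Blue → 6 (first significant figure)
Blue → 6 (second significant figure)
Yellow → ×10^4 multiplier
Silver → ±10% tolerance
66 × 10000 = 660000 Ω
Lowest = 660000 × (1 − 10/100) = 594000 Ω.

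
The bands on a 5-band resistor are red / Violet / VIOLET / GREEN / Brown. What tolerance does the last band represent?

The last band, brown, is the tolerance band.
Brown corresponds to ±1%.

±1%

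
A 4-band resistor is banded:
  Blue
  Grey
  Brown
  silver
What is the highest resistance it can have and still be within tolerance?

748 Ω

Blue → 6 (first significant figure)
Grey → 8 (second significant figure)
Brown → ×10 multiplier
Silver → ±10% tolerance
68 × 10 = 680 Ω
Highest = 680 × (1 + 10/100) = 748 Ω.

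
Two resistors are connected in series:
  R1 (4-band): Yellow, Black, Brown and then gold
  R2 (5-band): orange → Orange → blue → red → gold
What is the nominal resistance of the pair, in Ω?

R1: yellow, black → 40; brown ×10 → 400 Ω.
R2: orange, orange, blue → 336; red ×10^2 → 33600 Ω.
Series: 400 + 33600 = 34000 Ω.

34000 Ω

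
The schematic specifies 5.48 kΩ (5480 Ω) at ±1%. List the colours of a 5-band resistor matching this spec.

5480 Ω = 548 × 10^1.
5 → green
4 → yellow
8 → grey
Multiplier 10^1 → brown.
±1% tolerance → brown.

green, yellow, grey, brown, brown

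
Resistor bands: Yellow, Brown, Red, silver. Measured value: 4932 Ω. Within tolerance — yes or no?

no

Yellow → 4 (first significant figure)
Brown → 1 (second significant figure)
Red → ×10^2 multiplier
Silver → ±10% tolerance
41 × 100 = 4100 Ω
Allowed range: 3690 Ω to 4510 Ω.
4932 Ω lies outside that range.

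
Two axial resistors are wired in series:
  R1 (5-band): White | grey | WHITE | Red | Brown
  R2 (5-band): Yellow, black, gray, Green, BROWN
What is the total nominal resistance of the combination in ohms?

R1: white, grey, white → 989; red ×10^2 → 98900 Ω.
R2: yellow, black, grey → 408; green ×10^5 → 40800000 Ω.
Series: 98900 + 40800000 = 40898900 Ω.

40898900 Ω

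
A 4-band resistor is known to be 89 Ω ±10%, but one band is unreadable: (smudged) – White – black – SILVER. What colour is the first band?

grey

89 Ω = 89 × 10^0.
The first band gives digit 8 of the significand, and 8 is grey.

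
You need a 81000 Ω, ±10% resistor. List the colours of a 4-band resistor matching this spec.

grey, brown, orange, silver

81000 Ω = 81 × 10^3.
8 → grey
1 → brown
Multiplier 10^3 → orange.
±10% tolerance → silver.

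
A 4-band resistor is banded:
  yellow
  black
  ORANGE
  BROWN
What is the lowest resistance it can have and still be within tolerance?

39600 Ω

Yellow → 4 (first significant figure)
Black → 0 (second significant figure)
Orange → ×10^3 multiplier
Brown → ±1% tolerance
40 × 1000 = 40000 Ω
Lowest = 40000 × (1 − 1/100) = 39600 Ω.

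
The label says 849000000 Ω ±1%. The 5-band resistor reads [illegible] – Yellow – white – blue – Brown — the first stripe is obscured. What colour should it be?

grey

849000000 Ω = 849 × 10^6.
The first band gives digit 8 of the significand, and 8 is grey.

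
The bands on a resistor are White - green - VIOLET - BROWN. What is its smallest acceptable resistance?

White → 9 (first significant figure)
Green → 5 (second significant figure)
Violet → ×10^7 multiplier
Brown → ±1% tolerance
95 × 10000000 = 950000000 Ω
Smallest = 950000000 × (1 − 1/100) = 940500000 Ω.

940500000 Ω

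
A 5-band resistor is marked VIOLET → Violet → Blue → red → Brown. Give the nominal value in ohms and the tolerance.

Violet → 7 (first significant figure)
Violet → 7 (second significant figure)
Blue → 6 (third significant figure)
Red → ×10^2 multiplier
Brown → ±1% tolerance
776 × 100 = 77600 Ω

77600 Ω ±1%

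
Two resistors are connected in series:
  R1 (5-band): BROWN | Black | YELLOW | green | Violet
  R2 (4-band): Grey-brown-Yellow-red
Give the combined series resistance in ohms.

11210000 Ω

R1: brown, black, yellow → 104; green ×10^5 → 10400000 Ω.
R2: grey, brown → 81; yellow ×10^4 → 810000 Ω.
Series: 10400000 + 810000 = 11210000 Ω.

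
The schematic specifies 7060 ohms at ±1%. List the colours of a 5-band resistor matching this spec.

7060 Ω = 706 × 10^1.
7 → violet
0 → black
6 → blue
Multiplier 10^1 → brown.
±1% tolerance → brown.

violet, black, blue, brown, brown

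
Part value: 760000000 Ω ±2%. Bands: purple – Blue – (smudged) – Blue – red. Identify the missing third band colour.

black

760000000 Ω = 760 × 10^6.
The third band gives digit 0 of the significand, and 0 is black.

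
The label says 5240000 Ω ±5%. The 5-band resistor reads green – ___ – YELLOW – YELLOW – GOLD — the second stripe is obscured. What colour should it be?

red

5240000 Ω = 524 × 10^4.
The second band gives digit 2 of the significand, and 2 is red.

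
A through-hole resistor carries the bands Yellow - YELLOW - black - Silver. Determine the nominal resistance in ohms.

Yellow → 4 (first significant figure)
Yellow → 4 (second significant figure)
Black → ×1 multiplier
44 × 1 = 44 Ω

44 Ω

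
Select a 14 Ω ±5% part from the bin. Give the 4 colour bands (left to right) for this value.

brown, yellow, black, gold

14 Ω = 14 × 10^0.
1 → brown
4 → yellow
Multiplier 10^0 → black.
±5% tolerance → gold.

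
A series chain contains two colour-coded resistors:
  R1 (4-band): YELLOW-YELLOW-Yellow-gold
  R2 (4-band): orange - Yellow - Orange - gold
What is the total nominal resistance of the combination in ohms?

474000 Ω

R1: yellow, yellow → 44; yellow ×10^4 → 440000 Ω.
R2: orange, yellow → 34; orange ×10^3 → 34000 Ω.
Series: 440000 + 34000 = 474000 Ω.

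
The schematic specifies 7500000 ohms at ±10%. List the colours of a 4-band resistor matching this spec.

7500000 Ω = 75 × 10^5.
7 → violet
5 → green
Multiplier 10^5 → green.
±10% tolerance → silver.

violet, green, green, silver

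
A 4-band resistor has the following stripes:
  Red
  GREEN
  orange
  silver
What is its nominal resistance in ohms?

25000 Ω

Red → 2 (first significant figure)
Green → 5 (second significant figure)
Orange → ×10^3 multiplier
25 × 1000 = 25000 Ω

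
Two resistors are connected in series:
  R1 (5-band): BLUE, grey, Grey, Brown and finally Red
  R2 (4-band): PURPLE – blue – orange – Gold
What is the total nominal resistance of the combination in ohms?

R1: blue, grey, grey → 688; brown ×10 → 6880 Ω.
R2: violet, blue → 76; orange ×10^3 → 76000 Ω.
Series: 6880 + 76000 = 82880 Ω.

82880 Ω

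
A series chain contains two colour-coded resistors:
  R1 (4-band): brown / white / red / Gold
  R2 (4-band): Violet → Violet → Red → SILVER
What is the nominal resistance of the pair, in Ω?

9600 Ω

R1: brown, white → 19; red ×10^2 → 1900 Ω.
R2: violet, violet → 77; red ×10^2 → 7700 Ω.
Series: 1900 + 7700 = 9600 Ω.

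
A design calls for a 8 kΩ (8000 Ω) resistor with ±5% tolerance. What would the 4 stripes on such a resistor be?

8000 Ω = 80 × 10^2.
8 → grey
0 → black
Multiplier 10^2 → red.
±5% tolerance → gold.

grey, black, red, gold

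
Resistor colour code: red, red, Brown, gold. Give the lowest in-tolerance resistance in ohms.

Red → 2 (first significant figure)
Red → 2 (second significant figure)
Brown → ×10 multiplier
Gold → ±5% tolerance
22 × 10 = 220 Ω
Lowest = 220 × (1 − 5/100) = 209 Ω.

209 Ω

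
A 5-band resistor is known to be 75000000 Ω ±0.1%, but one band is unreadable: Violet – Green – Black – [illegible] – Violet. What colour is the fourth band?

75000000 Ω = 750 × 10^5.
The fourth band is the multiplier, 10^5, which is green.

green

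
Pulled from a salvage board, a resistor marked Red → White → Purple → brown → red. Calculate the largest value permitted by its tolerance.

3029.4 Ω

Red → 2 (first significant figure)
White → 9 (second significant figure)
Violet → 7 (third significant figure)
Brown → ×10 multiplier
Red → ±2% tolerance
297 × 10 = 2970 Ω
Largest = 2970 × (1 + 2/100) = 3029.4 Ω.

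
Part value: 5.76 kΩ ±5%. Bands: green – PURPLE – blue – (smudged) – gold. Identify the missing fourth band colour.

5760 Ω = 576 × 10^1.
The fourth band is the multiplier, 10^1, which is brown.

brown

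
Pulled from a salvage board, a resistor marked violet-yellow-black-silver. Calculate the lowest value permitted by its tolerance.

66.6 Ω

Violet → 7 (first significant figure)
Yellow → 4 (second significant figure)
Black → ×1 multiplier
Silver → ±10% tolerance
74 × 1 = 74 Ω
Lowest = 74 × (1 − 10/100) = 66.6 Ω.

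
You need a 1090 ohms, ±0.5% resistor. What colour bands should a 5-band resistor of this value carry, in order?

brown, black, white, brown, green

1090 Ω = 109 × 10^1.
1 → brown
0 → black
9 → white
Multiplier 10^1 → brown.
±0.5% tolerance → green.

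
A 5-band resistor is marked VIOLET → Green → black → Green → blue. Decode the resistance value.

75000000 Ω

Violet → 7 (first significant figure)
Green → 5 (second significant figure)
Black → 0 (third significant figure)
Green → ×10^5 multiplier
750 × 100000 = 75000000 Ω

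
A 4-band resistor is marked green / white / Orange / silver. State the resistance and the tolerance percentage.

Green → 5 (first significant figure)
White → 9 (second significant figure)
Orange → ×10^3 multiplier
Silver → ±10% tolerance
59 × 1000 = 59000 Ω

59000 Ω ±10%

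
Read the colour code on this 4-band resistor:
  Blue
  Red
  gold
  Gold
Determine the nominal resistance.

6.2 Ω

Blue → 6 (first significant figure)
Red → 2 (second significant figure)
Gold → ×0.1 multiplier
62 × 0.1 = 6.2 Ω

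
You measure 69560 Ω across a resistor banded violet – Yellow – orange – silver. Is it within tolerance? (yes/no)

Violet → 7 (first significant figure)
Yellow → 4 (second significant figure)
Orange → ×10^3 multiplier
Silver → ±10% tolerance
74 × 1000 = 74000 Ω
Allowed range: 66600 Ω to 81400 Ω.
69560 Ω lies inside that range.

yes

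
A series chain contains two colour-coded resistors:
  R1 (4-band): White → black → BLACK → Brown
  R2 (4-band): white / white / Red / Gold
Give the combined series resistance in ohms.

9990 Ω

R1: white, black → 90; black ×1 → 90 Ω.
R2: white, white → 99; red ×10^2 → 9900 Ω.
Series: 90 + 9900 = 9990 Ω.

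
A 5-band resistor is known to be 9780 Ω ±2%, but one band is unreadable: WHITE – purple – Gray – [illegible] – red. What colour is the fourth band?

9780 Ω = 978 × 10^1.
The fourth band is the multiplier, 10^1, which is brown.

brown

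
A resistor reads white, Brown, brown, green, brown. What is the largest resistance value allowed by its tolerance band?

92011000 Ω

White → 9 (first significant figure)
Brown → 1 (second significant figure)
Brown → 1 (third significant figure)
Green → ×10^5 multiplier
Brown → ±1% tolerance
911 × 100000 = 91100000 Ω
Largest = 91100000 × (1 + 1/100) = 92011000 Ω.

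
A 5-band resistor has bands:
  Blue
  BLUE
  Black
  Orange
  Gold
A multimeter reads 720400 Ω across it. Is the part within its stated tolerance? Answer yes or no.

no

Blue → 6 (first significant figure)
Blue → 6 (second significant figure)
Black → 0 (third significant figure)
Orange → ×10^3 multiplier
Gold → ±5% tolerance
660 × 1000 = 660000 Ω
Allowed range: 627000 Ω to 693000 Ω.
720400 Ω lies outside that range.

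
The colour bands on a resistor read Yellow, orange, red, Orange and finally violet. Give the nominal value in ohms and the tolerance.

Yellow → 4 (first significant figure)
Orange → 3 (second significant figure)
Red → 2 (third significant figure)
Orange → ×10^3 multiplier
Violet → ±0.1% tolerance
432 × 1000 = 432000 Ω

432000 Ω ±0.1%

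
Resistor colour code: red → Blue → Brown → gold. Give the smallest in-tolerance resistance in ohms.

Red → 2 (first significant figure)
Blue → 6 (second significant figure)
Brown → ×10 multiplier
Gold → ±5% tolerance
26 × 10 = 260 Ω
Smallest = 260 × (1 − 5/100) = 247 Ω.

247 Ω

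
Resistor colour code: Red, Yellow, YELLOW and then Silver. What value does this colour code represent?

240000 Ω

Red → 2 (first significant figure)
Yellow → 4 (second significant figure)
Yellow → ×10^4 multiplier
24 × 10000 = 240000 Ω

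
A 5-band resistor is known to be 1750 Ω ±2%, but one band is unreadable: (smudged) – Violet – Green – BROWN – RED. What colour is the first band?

brown

1750 Ω = 175 × 10^1.
The first band gives digit 1 of the significand, and 1 is brown.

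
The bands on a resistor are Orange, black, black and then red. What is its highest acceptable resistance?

30.6 Ω

Orange → 3 (first significant figure)
Black → 0 (second significant figure)
Black → ×1 multiplier
Red → ±2% tolerance
30 × 1 = 30 Ω
Highest = 30 × (1 + 2/100) = 30.6 Ω.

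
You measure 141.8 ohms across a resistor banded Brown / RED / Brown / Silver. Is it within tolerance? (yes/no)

no

Brown → 1 (first significant figure)
Red → 2 (second significant figure)
Brown → ×10 multiplier
Silver → ±10% tolerance
12 × 10 = 120 Ω
Allowed range: 108 Ω to 132 Ω.
141.8 ohms lies outside that range.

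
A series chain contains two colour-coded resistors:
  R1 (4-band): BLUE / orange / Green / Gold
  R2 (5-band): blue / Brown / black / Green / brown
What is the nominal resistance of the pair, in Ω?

67300000 Ω

R1: blue, orange → 63; green ×10^5 → 6300000 Ω.
R2: blue, brown, black → 610; green ×10^5 → 61000000 Ω.
Series: 6300000 + 61000000 = 67300000 Ω.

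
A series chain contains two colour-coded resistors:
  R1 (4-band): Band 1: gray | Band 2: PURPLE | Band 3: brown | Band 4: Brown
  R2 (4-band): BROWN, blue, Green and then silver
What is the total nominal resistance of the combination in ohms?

1600870 Ω

R1: grey, violet → 87; brown ×10 → 870 Ω.
R2: brown, blue → 16; green ×10^5 → 1600000 Ω.
Series: 870 + 1600000 = 1600870 Ω.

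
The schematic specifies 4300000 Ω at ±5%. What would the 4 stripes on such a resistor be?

yellow, orange, green, gold

4300000 Ω = 43 × 10^5.
4 → yellow
3 → orange
Multiplier 10^5 → green.
±5% tolerance → gold.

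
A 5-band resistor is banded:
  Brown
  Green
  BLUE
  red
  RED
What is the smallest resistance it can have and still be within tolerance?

15288 Ω

Brown → 1 (first significant figure)
Green → 5 (second significant figure)
Blue → 6 (third significant figure)
Red → ×10^2 multiplier
Red → ±2% tolerance
156 × 100 = 15600 Ω
Smallest = 15600 × (1 − 2/100) = 15288 Ω.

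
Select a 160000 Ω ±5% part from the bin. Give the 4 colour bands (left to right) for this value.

brown, blue, yellow, gold

160000 Ω = 16 × 10^4.
1 → brown
6 → blue
Multiplier 10^4 → yellow.
±5% tolerance → gold.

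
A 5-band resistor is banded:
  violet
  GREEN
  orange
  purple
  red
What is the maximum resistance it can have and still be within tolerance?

7680600000 Ω

Violet → 7 (first significant figure)
Green → 5 (second significant figure)
Orange → 3 (third significant figure)
Violet → ×10^7 multiplier
Red → ±2% tolerance
753 × 10000000 = 7530000000 Ω
Maximum = 7530000000 × (1 + 2/100) = 7680600000 Ω.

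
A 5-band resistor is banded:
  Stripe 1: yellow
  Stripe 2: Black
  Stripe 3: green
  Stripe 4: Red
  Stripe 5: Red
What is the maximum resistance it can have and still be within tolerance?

41310 Ω

Yellow → 4 (first significant figure)
Black → 0 (second significant figure)
Green → 5 (third significant figure)
Red → ×10^2 multiplier
Red → ±2% tolerance
405 × 100 = 40500 Ω
Maximum = 40500 × (1 + 2/100) = 41310 Ω.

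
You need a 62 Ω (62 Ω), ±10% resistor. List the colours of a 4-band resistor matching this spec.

blue, red, black, silver

62 Ω = 62 × 10^0.
6 → blue
2 → red
Multiplier 10^0 → black.
±10% tolerance → silver.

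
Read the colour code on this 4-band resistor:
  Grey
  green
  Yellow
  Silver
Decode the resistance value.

Grey → 8 (first significant figure)
Green → 5 (second significant figure)
Yellow → ×10^4 multiplier
85 × 10000 = 850000 Ω

850000 Ω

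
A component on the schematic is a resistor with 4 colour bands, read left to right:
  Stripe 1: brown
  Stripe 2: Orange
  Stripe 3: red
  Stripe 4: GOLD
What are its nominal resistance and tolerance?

Brown → 1 (first significant figure)
Orange → 3 (second significant figure)
Red → ×10^2 multiplier
Gold → ±5% tolerance
13 × 100 = 1300 Ω

1300 Ω ±5%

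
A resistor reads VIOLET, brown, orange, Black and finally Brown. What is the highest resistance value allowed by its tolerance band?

720.13 Ω

Violet → 7 (first significant figure)
Brown → 1 (second significant figure)
Orange → 3 (third significant figure)
Black → ×1 multiplier
Brown → ±1% tolerance
713 × 1 = 713 Ω
Highest = 713 × (1 + 1/100) = 720.13 Ω.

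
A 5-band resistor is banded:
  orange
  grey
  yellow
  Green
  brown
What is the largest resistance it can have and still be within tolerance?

Orange → 3 (first significant figure)
Grey → 8 (second significant figure)
Yellow → 4 (third significant figure)
Green → ×10^5 multiplier
Brown → ±1% tolerance
384 × 100000 = 38400000 Ω
Largest = 38400000 × (1 + 1/100) = 38784000 Ω.

38784000 Ω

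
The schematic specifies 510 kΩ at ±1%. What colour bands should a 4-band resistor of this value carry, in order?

510000 Ω = 51 × 10^4.
5 → green
1 → brown
Multiplier 10^4 → yellow.
±1% tolerance → brown.

green, brown, yellow, brown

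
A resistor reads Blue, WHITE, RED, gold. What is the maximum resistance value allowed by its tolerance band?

Blue → 6 (first significant figure)
White → 9 (second significant figure)
Red → ×10^2 multiplier
Gold → ±5% tolerance
69 × 100 = 6900 Ω
Maximum = 6900 × (1 + 5/100) = 7245 Ω.

7245 Ω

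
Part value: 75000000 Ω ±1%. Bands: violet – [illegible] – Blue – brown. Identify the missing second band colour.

75000000 Ω = 75 × 10^6.
The second band gives digit 5 of the significand, and 5 is green.

green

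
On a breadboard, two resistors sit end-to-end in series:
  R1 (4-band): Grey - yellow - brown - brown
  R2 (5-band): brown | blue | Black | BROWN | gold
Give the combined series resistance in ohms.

R1: grey, yellow → 84; brown ×10 → 840 Ω.
R2: brown, blue, black → 160; brown ×10 → 1600 Ω.
Series: 840 + 1600 = 2440 Ω.

2440 Ω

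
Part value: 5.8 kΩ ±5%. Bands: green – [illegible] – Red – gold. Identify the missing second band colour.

grey

5800 Ω = 58 × 10^2.
The second band gives digit 8 of the significand, and 8 is grey.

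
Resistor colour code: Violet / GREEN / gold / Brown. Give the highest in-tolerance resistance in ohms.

7.575 Ω

Violet → 7 (first significant figure)
Green → 5 (second significant figure)
Gold → ×0.1 multiplier
Brown → ±1% tolerance
75 × 0.1 = 7.5 Ω
Highest = 7.5 × (1 + 1/100) = 7.575 Ω.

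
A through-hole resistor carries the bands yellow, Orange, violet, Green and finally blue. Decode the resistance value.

Yellow → 4 (first significant figure)
Orange → 3 (second significant figure)
Violet → 7 (third significant figure)
Green → ×10^5 multiplier
437 × 100000 = 43700000 Ω

43700000 Ω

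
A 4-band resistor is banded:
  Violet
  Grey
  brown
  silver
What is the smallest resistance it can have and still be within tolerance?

702 Ω

Violet → 7 (first significant figure)
Grey → 8 (second significant figure)
Brown → ×10 multiplier
Silver → ±10% tolerance
78 × 10 = 780 Ω
Smallest = 780 × (1 − 10/100) = 702 Ω.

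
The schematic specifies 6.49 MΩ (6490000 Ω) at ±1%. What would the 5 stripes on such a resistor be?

6490000 Ω = 649 × 10^4.
6 → blue
4 → yellow
9 → white
Multiplier 10^4 → yellow.
±1% tolerance → brown.

blue, yellow, white, yellow, brown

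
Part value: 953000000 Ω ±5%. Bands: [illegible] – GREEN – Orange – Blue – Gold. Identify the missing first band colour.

953000000 Ω = 953 × 10^6.
The first band gives digit 9 of the significand, and 9 is white.

white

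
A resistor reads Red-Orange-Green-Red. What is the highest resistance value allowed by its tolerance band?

Red → 2 (first significant figure)
Orange → 3 (second significant figure)
Green → ×10^5 multiplier
Red → ±2% tolerance
23 × 100000 = 2300000 Ω
Highest = 2300000 × (1 + 2/100) = 2346000 Ω.

2346000 Ω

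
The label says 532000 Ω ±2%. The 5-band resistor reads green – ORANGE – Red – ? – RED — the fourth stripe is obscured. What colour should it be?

orange

532000 Ω = 532 × 10^3.
The fourth band is the multiplier, 10^3, which is orange.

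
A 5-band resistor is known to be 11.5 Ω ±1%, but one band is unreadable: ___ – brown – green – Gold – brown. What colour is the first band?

11.5 Ω = 115 × 10^-1.
The first band gives digit 1 of the significand, and 1 is brown.

brown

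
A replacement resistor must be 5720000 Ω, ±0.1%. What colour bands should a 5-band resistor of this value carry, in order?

5720000 Ω = 572 × 10^4.
5 → green
7 → violet
2 → red
Multiplier 10^4 → yellow.
±0.1% tolerance → violet.

green, violet, red, yellow, violet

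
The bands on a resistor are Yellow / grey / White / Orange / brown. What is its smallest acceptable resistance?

484110 Ω

Yellow → 4 (first significant figure)
Grey → 8 (second significant figure)
White → 9 (third significant figure)
Orange → ×10^3 multiplier
Brown → ±1% tolerance
489 × 1000 = 489000 Ω
Smallest = 489000 × (1 − 1/100) = 484110 Ω.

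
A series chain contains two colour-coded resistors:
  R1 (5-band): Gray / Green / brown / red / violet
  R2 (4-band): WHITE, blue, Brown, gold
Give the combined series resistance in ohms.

86060 Ω

R1: grey, green, brown → 851; red ×10^2 → 85100 Ω.
R2: white, blue → 96; brown ×10 → 960 Ω.
Series: 85100 + 960 = 86060 Ω.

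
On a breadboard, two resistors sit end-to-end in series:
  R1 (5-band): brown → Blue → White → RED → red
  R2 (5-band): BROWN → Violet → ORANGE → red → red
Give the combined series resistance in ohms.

R1: brown, blue, white → 169; red ×10^2 → 16900 Ω.
R2: brown, violet, orange → 173; red ×10^2 → 17300 Ω.
Series: 16900 + 17300 = 34200 Ω.

34200 Ω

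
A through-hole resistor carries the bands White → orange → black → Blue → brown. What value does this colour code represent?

White → 9 (first significant figure)
Orange → 3 (second significant figure)
Black → 0 (third significant figure)
Blue → ×10^6 multiplier
930 × 1000000 = 930000000 Ω

930000000 Ω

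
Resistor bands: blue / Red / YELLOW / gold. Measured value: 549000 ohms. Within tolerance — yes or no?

no

Blue → 6 (first significant figure)
Red → 2 (second significant figure)
Yellow → ×10^4 multiplier
Gold → ±5% tolerance
62 × 10000 = 620000 Ω
Allowed range: 589000 Ω to 651000 Ω.
549000 ohms lies outside that range.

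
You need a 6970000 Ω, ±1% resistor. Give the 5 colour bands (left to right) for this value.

6970000 Ω = 697 × 10^4.
6 → blue
9 → white
7 → violet
Multiplier 10^4 → yellow.
±1% tolerance → brown.

blue, white, violet, yellow, brown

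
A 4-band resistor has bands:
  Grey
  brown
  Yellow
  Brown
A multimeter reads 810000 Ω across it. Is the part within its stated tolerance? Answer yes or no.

yes

Grey → 8 (first significant figure)
Brown → 1 (second significant figure)
Yellow → ×10^4 multiplier
Brown → ±1% tolerance
81 × 10000 = 810000 Ω
Allowed range: 801900 Ω to 818100 Ω.
810000 Ω lies inside that range.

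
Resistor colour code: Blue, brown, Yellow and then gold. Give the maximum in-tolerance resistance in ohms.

640500 Ω

Blue → 6 (first significant figure)
Brown → 1 (second significant figure)
Yellow → ×10^4 multiplier
Gold → ±5% tolerance
61 × 10000 = 610000 Ω
Maximum = 610000 × (1 + 5/100) = 640500 Ω.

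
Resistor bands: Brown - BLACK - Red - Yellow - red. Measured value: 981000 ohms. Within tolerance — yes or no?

Brown → 1 (first significant figure)
Black → 0 (second significant figure)
Red → 2 (third significant figure)
Yellow → ×10^4 multiplier
Red → ±2% tolerance
102 × 10000 = 1020000 Ω
Allowed range: 999600 Ω to 1040400 Ω.
981000 ohms lies outside that range.

no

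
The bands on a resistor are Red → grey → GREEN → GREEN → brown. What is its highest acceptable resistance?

Red → 2 (first significant figure)
Grey → 8 (second significant figure)
Green → 5 (third significant figure)
Green → ×10^5 multiplier
Brown → ±1% tolerance
285 × 100000 = 28500000 Ω
Highest = 28500000 × (1 + 1/100) = 28785000 Ω.

28785000 Ω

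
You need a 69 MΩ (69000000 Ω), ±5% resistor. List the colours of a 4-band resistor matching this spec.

69000000 Ω = 69 × 10^6.
6 → blue
9 → white
Multiplier 10^6 → blue.
±5% tolerance → gold.

blue, white, blue, gold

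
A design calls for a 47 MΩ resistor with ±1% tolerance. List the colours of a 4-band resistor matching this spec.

47000000 Ω = 47 × 10^6.
4 → yellow
7 → violet
Multiplier 10^6 → blue.
±1% tolerance → brown.

yellow, violet, blue, brown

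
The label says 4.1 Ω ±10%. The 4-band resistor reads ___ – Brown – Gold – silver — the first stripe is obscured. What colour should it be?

4.1 Ω = 41 × 10^-1.
The first band gives digit 4 of the significand, and 4 is yellow.

yellow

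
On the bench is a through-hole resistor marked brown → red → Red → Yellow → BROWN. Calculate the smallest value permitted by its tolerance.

Brown → 1 (first significant figure)
Red → 2 (second significant figure)
Red → 2 (third significant figure)
Yellow → ×10^4 multiplier
Brown → ±1% tolerance
122 × 10000 = 1220000 Ω
Smallest = 1220000 × (1 − 1/100) = 1207800 Ω.

1207800 Ω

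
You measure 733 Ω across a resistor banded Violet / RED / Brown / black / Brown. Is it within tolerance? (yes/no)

Violet → 7 (first significant figure)
Red → 2 (second significant figure)
Brown → 1 (third significant figure)
Black → ×1 multiplier
Brown → ±1% tolerance
721 × 1 = 721 Ω
Allowed range: 713.79 Ω to 728.21 Ω.
733 Ω lies outside that range.

no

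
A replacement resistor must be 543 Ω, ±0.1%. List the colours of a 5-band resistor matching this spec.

green, yellow, orange, black, violet

543 Ω = 543 × 10^0.
5 → green
4 → yellow
3 → orange
Multiplier 10^0 → black.
±0.1% tolerance → violet.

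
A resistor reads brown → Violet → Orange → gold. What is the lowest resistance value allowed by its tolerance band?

Brown → 1 (first significant figure)
Violet → 7 (second significant figure)
Orange → ×10^3 multiplier
Gold → ±5% tolerance
17 × 1000 = 17000 Ω
Lowest = 17000 × (1 − 5/100) = 16150 Ω.

16150 Ω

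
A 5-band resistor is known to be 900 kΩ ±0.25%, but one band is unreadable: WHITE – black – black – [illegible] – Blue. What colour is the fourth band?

900000 Ω = 900 × 10^3.
The fourth band is the multiplier, 10^3, which is orange.

orange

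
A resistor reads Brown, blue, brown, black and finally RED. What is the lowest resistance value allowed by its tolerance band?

Brown → 1 (first significant figure)
Blue → 6 (second significant figure)
Brown → 1 (third significant figure)
Black → ×1 multiplier
Red → ±2% tolerance
161 × 1 = 161 Ω
Lowest = 161 × (1 − 2/100) = 157.78 Ω.

157.78 Ω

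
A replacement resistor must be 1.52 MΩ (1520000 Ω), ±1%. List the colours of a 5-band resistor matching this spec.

1520000 Ω = 152 × 10^4.
1 → brown
5 → green
2 → red
Multiplier 10^4 → yellow.
±1% tolerance → brown.

brown, green, red, yellow, brown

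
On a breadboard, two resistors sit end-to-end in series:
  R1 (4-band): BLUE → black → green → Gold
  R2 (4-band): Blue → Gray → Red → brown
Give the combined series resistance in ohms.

6006800 Ω

R1: blue, black → 60; green ×10^5 → 6000000 Ω.
R2: blue, grey → 68; red ×10^2 → 6800 Ω.
Series: 6000000 + 6800 = 6006800 Ω.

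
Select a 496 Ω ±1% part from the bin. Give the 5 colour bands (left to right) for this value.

496 Ω = 496 × 10^0.
4 → yellow
9 → white
6 → blue
Multiplier 10^0 → black.
±1% tolerance → brown.

yellow, white, blue, black, brown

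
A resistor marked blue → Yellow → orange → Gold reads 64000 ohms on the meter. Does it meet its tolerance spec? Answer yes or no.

yes

Blue → 6 (first significant figure)
Yellow → 4 (second significant figure)
Orange → ×10^3 multiplier
Gold → ±5% tolerance
64 × 1000 = 64000 Ω
Allowed range: 60800 Ω to 67200 Ω.
64000 ohms lies inside that range.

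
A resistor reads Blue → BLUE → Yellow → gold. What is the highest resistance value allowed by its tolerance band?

Blue → 6 (first significant figure)
Blue → 6 (second significant figure)
Yellow → ×10^4 multiplier
Gold → ±5% tolerance
66 × 10000 = 660000 Ω
Highest = 660000 × (1 + 5/100) = 693000 Ω.

693000 Ω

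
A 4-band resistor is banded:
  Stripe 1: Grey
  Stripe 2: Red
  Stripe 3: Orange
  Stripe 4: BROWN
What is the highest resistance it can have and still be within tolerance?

82820 Ω

Grey → 8 (first significant figure)
Red → 2 (second significant figure)
Orange → ×10^3 multiplier
Brown → ±1% tolerance
82 × 1000 = 82000 Ω
Highest = 82000 × (1 + 1/100) = 82820 Ω.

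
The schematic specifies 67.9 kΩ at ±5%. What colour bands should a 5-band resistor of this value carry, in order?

67900 Ω = 679 × 10^2.
6 → blue
7 → violet
9 → white
Multiplier 10^2 → red.
±5% tolerance → gold.

blue, violet, white, red, gold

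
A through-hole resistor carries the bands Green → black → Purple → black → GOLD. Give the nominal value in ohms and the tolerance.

507 Ω ±5%

Green → 5 (first significant figure)
Black → 0 (second significant figure)
Violet → 7 (third significant figure)
Black → ×1 multiplier
Gold → ±5% tolerance
507 × 1 = 507 Ω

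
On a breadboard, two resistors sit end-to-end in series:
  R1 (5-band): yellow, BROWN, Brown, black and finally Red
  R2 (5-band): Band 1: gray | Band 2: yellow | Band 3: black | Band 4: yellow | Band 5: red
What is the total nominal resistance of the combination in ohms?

8400411 Ω

R1: yellow, brown, brown → 411; black ×1 → 411 Ω.
R2: grey, yellow, black → 840; yellow ×10^4 → 8400000 Ω.
Series: 411 + 8400000 = 8400411 Ω.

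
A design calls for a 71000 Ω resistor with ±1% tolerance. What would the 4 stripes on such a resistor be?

violet, brown, orange, brown

71000 Ω = 71 × 10^3.
7 → violet
1 → brown
Multiplier 10^3 → orange.
±1% tolerance → brown.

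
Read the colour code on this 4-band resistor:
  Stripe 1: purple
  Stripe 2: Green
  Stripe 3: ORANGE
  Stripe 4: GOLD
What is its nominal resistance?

75000 Ω

Violet → 7 (first significant figure)
Green → 5 (second significant figure)
Orange → ×10^3 multiplier
75 × 1000 = 75000 Ω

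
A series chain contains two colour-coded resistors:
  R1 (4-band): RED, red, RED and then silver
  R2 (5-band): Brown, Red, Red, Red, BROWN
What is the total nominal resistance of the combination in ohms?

14400 Ω

R1: red, red → 22; red ×10^2 → 2200 Ω.
R2: brown, red, red → 122; red ×10^2 → 12200 Ω.
Series: 2200 + 12200 = 14400 Ω.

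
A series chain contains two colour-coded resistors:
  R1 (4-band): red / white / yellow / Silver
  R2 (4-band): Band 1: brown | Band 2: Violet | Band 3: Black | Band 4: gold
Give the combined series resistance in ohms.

R1: red, white → 29; yellow ×10^4 → 290000 Ω.
R2: brown, violet → 17; black ×1 → 17 Ω.
Series: 290000 + 17 = 290017 Ω.

290017 Ω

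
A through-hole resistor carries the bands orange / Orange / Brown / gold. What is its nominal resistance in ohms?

Orange → 3 (first significant figure)
Orange → 3 (second significant figure)
Brown → ×10 multiplier
33 × 10 = 330 Ω

330 Ω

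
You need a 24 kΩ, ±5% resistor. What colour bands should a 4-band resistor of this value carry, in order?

24000 Ω = 24 × 10^3.
2 → red
4 → yellow
Multiplier 10^3 → orange.
±5% tolerance → gold.

red, yellow, orange, gold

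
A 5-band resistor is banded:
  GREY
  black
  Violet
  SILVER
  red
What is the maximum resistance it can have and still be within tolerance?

Grey → 8 (first significant figure)
Black → 0 (second significant figure)
Violet → 7 (third significant figure)
Silver → ×0.01 multiplier
Red → ±2% tolerance
807 × 0.01 = 8.07 Ω
Maximum = 8.07 × (1 + 2/100) = 8.2314 Ω.

8.2314 Ω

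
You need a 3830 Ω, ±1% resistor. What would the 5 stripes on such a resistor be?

orange, grey, orange, brown, brown

3830 Ω = 383 × 10^1.
3 → orange
8 → grey
3 → orange
Multiplier 10^1 → brown.
±1% tolerance → brown.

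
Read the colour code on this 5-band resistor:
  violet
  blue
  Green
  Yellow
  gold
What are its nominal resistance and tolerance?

Violet → 7 (first significant figure)
Blue → 6 (second significant figure)
Green → 5 (third significant figure)
Yellow → ×10^4 multiplier
Gold → ±5% tolerance
765 × 10000 = 7650000 Ω

7650000 Ω ±5%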